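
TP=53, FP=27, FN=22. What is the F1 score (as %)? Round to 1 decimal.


Precision = TP / (TP + FP) = 53 / 80 = 0.6625
Recall = TP / (TP + FN) = 53 / 75 = 0.7067
F1 = 2 * P * R / (P + R)
= 2 * 0.6625 * 0.7067 / (0.6625 + 0.7067)
= 0.9363 / 1.3692
= 0.6839
As percentage: 68.4%

68.4


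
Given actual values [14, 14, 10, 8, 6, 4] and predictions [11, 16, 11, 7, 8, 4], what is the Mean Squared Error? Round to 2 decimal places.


Differences: [3, -2, -1, 1, -2, 0]
Squared errors: [9, 4, 1, 1, 4, 0]
Sum of squared errors = 19
MSE = 19 / 6 = 3.17

3.17


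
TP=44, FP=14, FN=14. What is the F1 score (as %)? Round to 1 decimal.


Precision = TP / (TP + FP) = 44 / 58 = 0.7586
Recall = TP / (TP + FN) = 44 / 58 = 0.7586
F1 = 2 * P * R / (P + R)
= 2 * 0.7586 * 0.7586 / (0.7586 + 0.7586)
= 1.151 / 1.5172
= 0.7586
As percentage: 75.9%

75.9


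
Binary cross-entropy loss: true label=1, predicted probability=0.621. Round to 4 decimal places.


For y=1: Loss = -log(p)
= -log(0.621)
= -(-0.4764)
= 0.4764

0.4764


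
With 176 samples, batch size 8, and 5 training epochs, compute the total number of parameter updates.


Iterations per epoch = 176 / 8 = 22
Total updates = iterations_per_epoch * epochs
= 22 * 5
= 110

110


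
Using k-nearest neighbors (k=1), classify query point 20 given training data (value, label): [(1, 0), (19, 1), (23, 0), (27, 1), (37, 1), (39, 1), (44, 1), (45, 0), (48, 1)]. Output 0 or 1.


Distances from query 20:
Point 19 (class 1): distance = 1
K=1 nearest neighbors: classes = [1]
Votes for class 1: 1 / 1
Majority vote => class 1

1


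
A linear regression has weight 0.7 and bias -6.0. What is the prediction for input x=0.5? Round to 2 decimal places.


y = 0.7 * 0.5 + (-6.0)
= 0.35 + (-6.0)
= -5.65

-5.65


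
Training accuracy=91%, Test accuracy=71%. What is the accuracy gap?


Gap = train_accuracy - test_accuracy
= 91 - 71
= 20%
This gap suggests the model is overfitting.

20


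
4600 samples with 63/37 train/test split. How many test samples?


Train samples = 4600 * 63% = 2898
Test samples = 4600 - 2898
= 1702

1702


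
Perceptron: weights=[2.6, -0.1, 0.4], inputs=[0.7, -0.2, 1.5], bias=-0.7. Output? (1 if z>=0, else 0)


z = w . x + b
= 2.6*0.7 + -0.1*-0.2 + 0.4*1.5 + -0.7
= 1.82 + 0.02 + 0.6 + -0.7
= 2.44 + -0.7
= 1.74
Since z = 1.74 >= 0, output = 1

1


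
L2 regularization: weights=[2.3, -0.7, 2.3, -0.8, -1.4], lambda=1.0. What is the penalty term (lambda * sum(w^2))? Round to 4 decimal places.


Squaring each weight:
2.3^2 = 5.29
(-0.7)^2 = 0.49
2.3^2 = 5.29
(-0.8)^2 = 0.64
(-1.4)^2 = 1.96
Sum of squares = 13.67
Penalty = 1.0 * 13.67 = 13.6700

13.6700


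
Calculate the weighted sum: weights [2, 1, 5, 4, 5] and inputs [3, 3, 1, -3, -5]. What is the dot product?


Element-wise products:
2 * 3 = 6
1 * 3 = 3
5 * 1 = 5
4 * -3 = -12
5 * -5 = -25
Sum = 6 + 3 + 5 + -12 + -25
= -23

-23


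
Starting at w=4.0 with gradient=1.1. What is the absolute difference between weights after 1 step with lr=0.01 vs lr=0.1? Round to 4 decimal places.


With lr=0.01: w_new = 4.0 - 0.01 * 1.1 = 3.989
With lr=0.1: w_new = 4.0 - 0.1 * 1.1 = 3.89
Absolute difference = |3.989 - 3.89|
= 0.0990

0.0990


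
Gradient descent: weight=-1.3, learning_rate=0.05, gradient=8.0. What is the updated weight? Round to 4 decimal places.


w_new = w_old - lr * gradient
= -1.3 - 0.05 * 8.0
= -1.3 - (0.4)
= -1.7000

-1.7000


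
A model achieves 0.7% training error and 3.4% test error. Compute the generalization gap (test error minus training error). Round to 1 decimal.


Generalization gap = test_error - train_error
= 3.4 - 0.7
= 2.7%
A moderate gap.

2.7


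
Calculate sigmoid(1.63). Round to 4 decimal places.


sigmoid(z) = 1 / (1 + exp(-z))
exp(-(1.63)) = exp(-1.63) = 0.1959
1 + 0.1959 = 1.1959
1 / 1.1959 = 0.8362

0.8362


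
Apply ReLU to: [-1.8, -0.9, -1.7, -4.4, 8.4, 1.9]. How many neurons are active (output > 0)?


ReLU(x) = max(0, x) for each element:
ReLU(-1.8) = 0
ReLU(-0.9) = 0
ReLU(-1.7) = 0
ReLU(-4.4) = 0
ReLU(8.4) = 8.4
ReLU(1.9) = 1.9
Active neurons (>0): 2

2


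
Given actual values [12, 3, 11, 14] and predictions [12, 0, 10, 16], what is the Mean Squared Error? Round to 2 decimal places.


Differences: [0, 3, 1, -2]
Squared errors: [0, 9, 1, 4]
Sum of squared errors = 14
MSE = 14 / 4 = 3.50

3.50


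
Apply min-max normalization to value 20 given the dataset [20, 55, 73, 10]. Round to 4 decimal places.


Min = 10, Max = 73
Range = 73 - 10 = 63
Scaled = (x - min) / (max - min)
= (20 - 10) / 63
= 10 / 63
= 0.1587

0.1587


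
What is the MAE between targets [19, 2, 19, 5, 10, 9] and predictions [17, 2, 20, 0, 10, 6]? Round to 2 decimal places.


Absolute errors: [2, 0, 1, 5, 0, 3]
Sum of absolute errors = 11
MAE = 11 / 6 = 1.83

1.83


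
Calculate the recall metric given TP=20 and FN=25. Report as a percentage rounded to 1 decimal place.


Recall = TP / (TP + FN) * 100
= 20 / (20 + 25)
= 20 / 45
= 0.4444
= 44.4%

44.4


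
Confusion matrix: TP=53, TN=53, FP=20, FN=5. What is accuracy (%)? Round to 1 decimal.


Accuracy = (TP + TN) / (TP + TN + FP + FN) * 100
= (53 + 53) / (53 + 53 + 20 + 5)
= 106 / 131
= 0.8092
= 80.9%

80.9


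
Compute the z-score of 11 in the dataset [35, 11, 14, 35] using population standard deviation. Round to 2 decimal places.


Mean = (35 + 11 + 14 + 35) / 4 = 23.75
Variance = sum((x_i - mean)^2) / n = 127.6875
Std = sqrt(127.6875) = 11.2999
Z = (x - mean) / std
= (11 - 23.75) / 11.2999
= -12.75 / 11.2999
= -1.13

-1.13


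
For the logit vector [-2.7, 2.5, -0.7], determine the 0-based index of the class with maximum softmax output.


Softmax is a monotonic transformation, so it preserves the argmax.
We need to find the index of the maximum logit.
Index 0: -2.7
Index 1: 2.5
Index 2: -0.7
Maximum logit = 2.5 at index 1

1


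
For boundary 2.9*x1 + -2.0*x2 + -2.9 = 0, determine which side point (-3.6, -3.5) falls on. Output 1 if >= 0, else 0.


Compute 2.9 * -3.6 + -2.0 * -3.5 + -2.9
= -10.44 + 7.0 + -2.9
= -6.34
Since -6.34 < 0, the point is on the negative side.

0


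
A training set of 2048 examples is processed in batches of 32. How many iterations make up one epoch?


Iterations per epoch = dataset_size / batch_size
= 2048 / 32
= 64

64


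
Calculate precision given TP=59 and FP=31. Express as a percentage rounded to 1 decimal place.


Precision = TP / (TP + FP) * 100
= 59 / (59 + 31)
= 59 / 90
= 0.6556
= 65.6%

65.6


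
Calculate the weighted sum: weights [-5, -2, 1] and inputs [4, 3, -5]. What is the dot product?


Element-wise products:
-5 * 4 = -20
-2 * 3 = -6
1 * -5 = -5
Sum = -20 + -6 + -5
= -31

-31


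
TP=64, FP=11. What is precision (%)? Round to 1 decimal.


Precision = TP / (TP + FP) * 100
= 64 / (64 + 11)
= 64 / 75
= 0.8533
= 85.3%

85.3


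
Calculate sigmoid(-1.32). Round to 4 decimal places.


sigmoid(z) = 1 / (1 + exp(-z))
exp(-(-1.32)) = exp(1.32) = 3.7434
1 + 3.7434 = 4.7434
1 / 4.7434 = 0.2108

0.2108


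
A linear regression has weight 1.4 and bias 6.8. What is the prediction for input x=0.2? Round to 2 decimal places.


y = 1.4 * 0.2 + (6.8)
= 0.28 + (6.8)
= 7.08

7.08


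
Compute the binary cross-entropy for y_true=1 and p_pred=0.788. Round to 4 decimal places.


For y=1: Loss = -log(p)
= -log(0.788)
= -(-0.2383)
= 0.2383

0.2383


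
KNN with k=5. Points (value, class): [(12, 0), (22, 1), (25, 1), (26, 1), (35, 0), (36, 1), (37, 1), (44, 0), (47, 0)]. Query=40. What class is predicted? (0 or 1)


Distances from query 40:
Point 37 (class 1): distance = 3
Point 44 (class 0): distance = 4
Point 36 (class 1): distance = 4
Point 35 (class 0): distance = 5
Point 47 (class 0): distance = 7
K=5 nearest neighbors: classes = [1, 0, 1, 0, 0]
Votes for class 1: 2 / 5
Majority vote => class 0

0


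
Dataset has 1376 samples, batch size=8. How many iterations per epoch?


Iterations per epoch = dataset_size / batch_size
= 1376 / 8
= 172

172


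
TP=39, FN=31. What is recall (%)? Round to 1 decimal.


Recall = TP / (TP + FN) * 100
= 39 / (39 + 31)
= 39 / 70
= 0.5571
= 55.7%

55.7


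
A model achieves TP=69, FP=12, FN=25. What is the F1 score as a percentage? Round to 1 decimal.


Precision = TP / (TP + FP) = 69 / 81 = 0.8519
Recall = TP / (TP + FN) = 69 / 94 = 0.734
F1 = 2 * P * R / (P + R)
= 2 * 0.8519 * 0.734 / (0.8519 + 0.734)
= 1.2506 / 1.5859
= 0.7886
As percentage: 78.9%

78.9


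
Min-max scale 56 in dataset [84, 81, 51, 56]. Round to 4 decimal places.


Min = 51, Max = 84
Range = 84 - 51 = 33
Scaled = (x - min) / (max - min)
= (56 - 51) / 33
= 5 / 33
= 0.1515

0.1515


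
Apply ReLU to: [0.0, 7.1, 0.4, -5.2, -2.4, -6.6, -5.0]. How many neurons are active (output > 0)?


ReLU(x) = max(0, x) for each element:
ReLU(0.0) = 0
ReLU(7.1) = 7.1
ReLU(0.4) = 0.4
ReLU(-5.2) = 0
ReLU(-2.4) = 0
ReLU(-6.6) = 0
ReLU(-5.0) = 0
Active neurons (>0): 2

2


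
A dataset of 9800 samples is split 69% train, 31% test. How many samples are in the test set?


Train samples = 9800 * 69% = 6762
Test samples = 9800 - 6762
= 3038

3038


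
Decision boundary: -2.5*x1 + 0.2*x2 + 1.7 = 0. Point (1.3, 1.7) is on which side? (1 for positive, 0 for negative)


Compute -2.5 * 1.3 + 0.2 * 1.7 + 1.7
= -3.25 + 0.34 + 1.7
= -1.21
Since -1.21 < 0, the point is on the negative side.

0


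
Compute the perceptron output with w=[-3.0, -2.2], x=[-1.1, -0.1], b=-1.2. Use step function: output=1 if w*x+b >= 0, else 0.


z = w . x + b
= -3.0*-1.1 + -2.2*-0.1 + -1.2
= 3.3 + 0.22 + -1.2
= 3.52 + -1.2
= 2.32
Since z = 2.32 >= 0, output = 1

1


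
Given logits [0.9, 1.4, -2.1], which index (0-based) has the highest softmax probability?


Softmax is a monotonic transformation, so it preserves the argmax.
We need to find the index of the maximum logit.
Index 0: 0.9
Index 1: 1.4
Index 2: -2.1
Maximum logit = 1.4 at index 1

1


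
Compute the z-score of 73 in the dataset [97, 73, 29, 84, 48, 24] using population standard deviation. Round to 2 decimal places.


Mean = (97 + 73 + 29 + 84 + 48 + 24) / 6 = 59.1667
Variance = sum((x_i - mean)^2) / n = 751.8056
Std = sqrt(751.8056) = 27.4191
Z = (x - mean) / std
= (73 - 59.1667) / 27.4191
= 13.8333 / 27.4191
= 0.50

0.50


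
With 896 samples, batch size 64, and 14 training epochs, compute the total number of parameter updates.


Iterations per epoch = 896 / 64 = 14
Total updates = iterations_per_epoch * epochs
= 14 * 14
= 196

196


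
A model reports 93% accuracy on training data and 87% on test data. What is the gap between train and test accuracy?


Gap = train_accuracy - test_accuracy
= 93 - 87
= 6%
This moderate gap may indicate mild overfitting.

6


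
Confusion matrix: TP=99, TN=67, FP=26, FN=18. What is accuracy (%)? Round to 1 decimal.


Accuracy = (TP + TN) / (TP + TN + FP + FN) * 100
= (99 + 67) / (99 + 67 + 26 + 18)
= 166 / 210
= 0.7905
= 79.0%

79.0


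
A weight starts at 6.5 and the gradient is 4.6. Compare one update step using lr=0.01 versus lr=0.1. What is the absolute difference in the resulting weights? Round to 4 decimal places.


With lr=0.01: w_new = 6.5 - 0.01 * 4.6 = 6.454
With lr=0.1: w_new = 6.5 - 0.1 * 4.6 = 6.04
Absolute difference = |6.454 - 6.04|
= 0.4140

0.4140


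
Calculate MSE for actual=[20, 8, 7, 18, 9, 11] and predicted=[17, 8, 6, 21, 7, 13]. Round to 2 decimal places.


Differences: [3, 0, 1, -3, 2, -2]
Squared errors: [9, 0, 1, 9, 4, 4]
Sum of squared errors = 27
MSE = 27 / 6 = 4.50

4.50


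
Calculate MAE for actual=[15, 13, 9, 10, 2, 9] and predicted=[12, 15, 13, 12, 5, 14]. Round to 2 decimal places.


Absolute errors: [3, 2, 4, 2, 3, 5]
Sum of absolute errors = 19
MAE = 19 / 6 = 3.17

3.17


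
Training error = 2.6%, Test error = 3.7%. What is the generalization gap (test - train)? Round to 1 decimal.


Generalization gap = test_error - train_error
= 3.7 - 2.6
= 1.1%
A small gap suggests good generalization.

1.1


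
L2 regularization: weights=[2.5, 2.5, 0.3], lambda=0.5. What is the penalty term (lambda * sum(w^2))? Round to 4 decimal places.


Squaring each weight:
2.5^2 = 6.25
2.5^2 = 6.25
0.3^2 = 0.09
Sum of squares = 12.59
Penalty = 0.5 * 12.59 = 6.2950

6.2950


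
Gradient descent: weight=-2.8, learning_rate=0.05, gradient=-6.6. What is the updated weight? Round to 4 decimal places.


w_new = w_old - lr * gradient
= -2.8 - 0.05 * -6.6
= -2.8 - (-0.33)
= -2.4700

-2.4700


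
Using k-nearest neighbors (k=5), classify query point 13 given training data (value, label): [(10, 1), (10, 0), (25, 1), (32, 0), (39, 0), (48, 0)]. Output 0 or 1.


Distances from query 13:
Point 10 (class 0): distance = 3
Point 10 (class 1): distance = 3
Point 25 (class 1): distance = 12
Point 32 (class 0): distance = 19
Point 39 (class 0): distance = 26
K=5 nearest neighbors: classes = [0, 1, 1, 0, 0]
Votes for class 1: 2 / 5
Majority vote => class 0

0


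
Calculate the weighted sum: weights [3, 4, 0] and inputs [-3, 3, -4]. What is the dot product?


Element-wise products:
3 * -3 = -9
4 * 3 = 12
0 * -4 = 0
Sum = -9 + 12 + 0
= 3

3


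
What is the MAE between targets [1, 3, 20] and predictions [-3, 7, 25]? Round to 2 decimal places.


Absolute errors: [4, 4, 5]
Sum of absolute errors = 13
MAE = 13 / 3 = 4.33

4.33


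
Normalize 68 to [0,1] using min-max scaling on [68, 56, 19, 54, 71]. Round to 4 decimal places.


Min = 19, Max = 71
Range = 71 - 19 = 52
Scaled = (x - min) / (max - min)
= (68 - 19) / 52
= 49 / 52
= 0.9423

0.9423


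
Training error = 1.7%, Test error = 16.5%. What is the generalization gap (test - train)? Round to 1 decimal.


Generalization gap = test_error - train_error
= 16.5 - 1.7
= 14.8%
A large gap suggests overfitting.

14.8


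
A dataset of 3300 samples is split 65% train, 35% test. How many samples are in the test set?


Train samples = 3300 * 65% = 2145
Test samples = 3300 - 2145
= 1155

1155


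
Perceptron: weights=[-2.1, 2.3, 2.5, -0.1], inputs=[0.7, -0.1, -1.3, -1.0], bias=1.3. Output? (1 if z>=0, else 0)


z = w . x + b
= -2.1*0.7 + 2.3*-0.1 + 2.5*-1.3 + -0.1*-1.0 + 1.3
= -1.47 + -0.23 + -3.25 + 0.1 + 1.3
= -4.85 + 1.3
= -3.55
Since z = -3.55 < 0, output = 0

0


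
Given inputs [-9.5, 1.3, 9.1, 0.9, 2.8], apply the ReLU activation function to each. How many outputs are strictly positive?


ReLU(x) = max(0, x) for each element:
ReLU(-9.5) = 0
ReLU(1.3) = 1.3
ReLU(9.1) = 9.1
ReLU(0.9) = 0.9
ReLU(2.8) = 2.8
Active neurons (>0): 4

4


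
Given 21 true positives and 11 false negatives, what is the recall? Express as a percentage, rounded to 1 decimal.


Recall = TP / (TP + FN) * 100
= 21 / (21 + 11)
= 21 / 32
= 0.6562
= 65.6%

65.6


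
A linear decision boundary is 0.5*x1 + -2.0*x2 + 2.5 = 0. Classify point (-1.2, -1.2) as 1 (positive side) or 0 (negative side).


Compute 0.5 * -1.2 + -2.0 * -1.2 + 2.5
= -0.6 + 2.4 + 2.5
= 4.3
Since 4.3 >= 0, the point is on the positive side.

1


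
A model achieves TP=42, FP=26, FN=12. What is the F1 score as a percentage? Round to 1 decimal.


Precision = TP / (TP + FP) = 42 / 68 = 0.6176
Recall = TP / (TP + FN) = 42 / 54 = 0.7778
F1 = 2 * P * R / (P + R)
= 2 * 0.6176 * 0.7778 / (0.6176 + 0.7778)
= 0.9608 / 1.3954
= 0.6885
As percentage: 68.9%

68.9


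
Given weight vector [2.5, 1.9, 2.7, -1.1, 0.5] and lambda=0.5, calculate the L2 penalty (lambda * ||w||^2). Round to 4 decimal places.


Squaring each weight:
2.5^2 = 6.25
1.9^2 = 3.61
2.7^2 = 7.29
(-1.1)^2 = 1.21
0.5^2 = 0.25
Sum of squares = 18.61
Penalty = 0.5 * 18.61 = 9.3050

9.3050


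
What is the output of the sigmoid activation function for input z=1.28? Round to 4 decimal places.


sigmoid(z) = 1 / (1 + exp(-z))
exp(-(1.28)) = exp(-1.28) = 0.278
1 + 0.278 = 1.278
1 / 1.278 = 0.7824

0.7824


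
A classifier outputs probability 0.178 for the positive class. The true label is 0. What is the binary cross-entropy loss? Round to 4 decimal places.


For y=0: Loss = -log(1-p)
= -log(1 - 0.178)
= -log(0.822)
= -(-0.196)
= 0.1960

0.1960


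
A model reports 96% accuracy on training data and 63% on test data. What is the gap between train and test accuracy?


Gap = train_accuracy - test_accuracy
= 96 - 63
= 33%
This large gap strongly indicates overfitting.

33


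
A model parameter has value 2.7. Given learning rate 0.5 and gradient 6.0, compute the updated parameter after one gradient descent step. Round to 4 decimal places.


w_new = w_old - lr * gradient
= 2.7 - 0.5 * 6.0
= 2.7 - (3.0)
= -0.3000

-0.3000


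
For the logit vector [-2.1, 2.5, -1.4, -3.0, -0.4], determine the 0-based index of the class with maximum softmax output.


Softmax is a monotonic transformation, so it preserves the argmax.
We need to find the index of the maximum logit.
Index 0: -2.1
Index 1: 2.5
Index 2: -1.4
Index 3: -3.0
Index 4: -0.4
Maximum logit = 2.5 at index 1

1


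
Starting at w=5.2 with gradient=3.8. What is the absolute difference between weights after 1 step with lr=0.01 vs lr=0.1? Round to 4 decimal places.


With lr=0.01: w_new = 5.2 - 0.01 * 3.8 = 5.162
With lr=0.1: w_new = 5.2 - 0.1 * 3.8 = 4.82
Absolute difference = |5.162 - 4.82|
= 0.3420

0.3420


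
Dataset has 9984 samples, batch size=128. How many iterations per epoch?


Iterations per epoch = dataset_size / batch_size
= 9984 / 128
= 78

78


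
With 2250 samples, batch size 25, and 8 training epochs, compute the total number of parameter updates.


Iterations per epoch = 2250 / 25 = 90
Total updates = iterations_per_epoch * epochs
= 90 * 8
= 720

720


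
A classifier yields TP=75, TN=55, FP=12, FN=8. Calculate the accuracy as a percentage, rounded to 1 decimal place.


Accuracy = (TP + TN) / (TP + TN + FP + FN) * 100
= (75 + 55) / (75 + 55 + 12 + 8)
= 130 / 150
= 0.8667
= 86.7%

86.7


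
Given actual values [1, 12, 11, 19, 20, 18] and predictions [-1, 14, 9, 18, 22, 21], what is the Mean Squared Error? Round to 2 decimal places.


Differences: [2, -2, 2, 1, -2, -3]
Squared errors: [4, 4, 4, 1, 4, 9]
Sum of squared errors = 26
MSE = 26 / 6 = 4.33

4.33


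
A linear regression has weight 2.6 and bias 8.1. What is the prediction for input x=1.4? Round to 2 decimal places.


y = 2.6 * 1.4 + (8.1)
= 3.64 + (8.1)
= 11.74

11.74


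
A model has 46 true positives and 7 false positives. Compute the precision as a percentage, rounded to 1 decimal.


Precision = TP / (TP + FP) * 100
= 46 / (46 + 7)
= 46 / 53
= 0.8679
= 86.8%

86.8


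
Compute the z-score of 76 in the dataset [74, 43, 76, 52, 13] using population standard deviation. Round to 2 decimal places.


Mean = (74 + 43 + 76 + 52 + 13) / 5 = 51.6
Variance = sum((x_i - mean)^2) / n = 532.24
Std = sqrt(532.24) = 23.0703
Z = (x - mean) / std
= (76 - 51.6) / 23.0703
= 24.4 / 23.0703
= 1.06

1.06


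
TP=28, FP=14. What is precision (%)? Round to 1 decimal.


Precision = TP / (TP + FP) * 100
= 28 / (28 + 14)
= 28 / 42
= 0.6667
= 66.7%

66.7


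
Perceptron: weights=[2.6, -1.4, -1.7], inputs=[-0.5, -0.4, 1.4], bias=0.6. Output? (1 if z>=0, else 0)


z = w . x + b
= 2.6*-0.5 + -1.4*-0.4 + -1.7*1.4 + 0.6
= -1.3 + 0.56 + -2.38 + 0.6
= -3.12 + 0.6
= -2.52
Since z = -2.52 < 0, output = 0

0


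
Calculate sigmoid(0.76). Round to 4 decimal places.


sigmoid(z) = 1 / (1 + exp(-z))
exp(-(0.76)) = exp(-0.76) = 0.4677
1 + 0.4677 = 1.4677
1 / 1.4677 = 0.6814

0.6814


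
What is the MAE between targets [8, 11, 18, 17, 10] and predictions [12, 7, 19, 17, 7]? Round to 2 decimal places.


Absolute errors: [4, 4, 1, 0, 3]
Sum of absolute errors = 12
MAE = 12 / 5 = 2.40

2.40


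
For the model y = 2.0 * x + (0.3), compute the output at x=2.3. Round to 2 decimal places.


y = 2.0 * 2.3 + (0.3)
= 4.6 + (0.3)
= 4.90

4.90


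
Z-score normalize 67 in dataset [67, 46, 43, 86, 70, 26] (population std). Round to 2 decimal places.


Mean = (67 + 46 + 43 + 86 + 70 + 26) / 6 = 56.3333
Variance = sum((x_i - mean)^2) / n = 397.5556
Std = sqrt(397.5556) = 19.9388
Z = (x - mean) / std
= (67 - 56.3333) / 19.9388
= 10.6667 / 19.9388
= 0.53

0.53


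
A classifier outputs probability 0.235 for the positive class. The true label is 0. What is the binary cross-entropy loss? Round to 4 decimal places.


For y=0: Loss = -log(1-p)
= -log(1 - 0.235)
= -log(0.765)
= -(-0.2679)
= 0.2679

0.2679


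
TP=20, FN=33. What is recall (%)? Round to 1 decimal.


Recall = TP / (TP + FN) * 100
= 20 / (20 + 33)
= 20 / 53
= 0.3774
= 37.7%

37.7


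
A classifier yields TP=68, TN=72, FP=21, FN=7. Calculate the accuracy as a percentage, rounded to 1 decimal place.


Accuracy = (TP + TN) / (TP + TN + FP + FN) * 100
= (68 + 72) / (68 + 72 + 21 + 7)
= 140 / 168
= 0.8333
= 83.3%

83.3


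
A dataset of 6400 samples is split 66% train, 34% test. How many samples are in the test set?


Train samples = 6400 * 66% = 4224
Test samples = 6400 - 4224
= 2176

2176


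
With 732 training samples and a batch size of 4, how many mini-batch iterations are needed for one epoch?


Iterations per epoch = dataset_size / batch_size
= 732 / 4
= 183

183


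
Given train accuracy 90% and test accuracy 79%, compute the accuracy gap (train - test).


Gap = train_accuracy - test_accuracy
= 90 - 79
= 11%
This gap suggests the model is overfitting.

11


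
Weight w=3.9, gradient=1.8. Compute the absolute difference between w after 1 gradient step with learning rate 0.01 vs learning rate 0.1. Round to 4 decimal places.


With lr=0.01: w_new = 3.9 - 0.01 * 1.8 = 3.882
With lr=0.1: w_new = 3.9 - 0.1 * 1.8 = 3.72
Absolute difference = |3.882 - 3.72|
= 0.1620

0.1620


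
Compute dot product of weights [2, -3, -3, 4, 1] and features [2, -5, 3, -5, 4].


Element-wise products:
2 * 2 = 4
-3 * -5 = 15
-3 * 3 = -9
4 * -5 = -20
1 * 4 = 4
Sum = 4 + 15 + -9 + -20 + 4
= -6

-6


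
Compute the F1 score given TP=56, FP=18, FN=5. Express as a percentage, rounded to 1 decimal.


Precision = TP / (TP + FP) = 56 / 74 = 0.7568
Recall = TP / (TP + FN) = 56 / 61 = 0.918
F1 = 2 * P * R / (P + R)
= 2 * 0.7568 * 0.918 / (0.7568 + 0.918)
= 1.3895 / 1.6748
= 0.8296
As percentage: 83.0%

83.0


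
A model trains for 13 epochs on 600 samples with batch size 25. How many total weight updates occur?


Iterations per epoch = 600 / 25 = 24
Total updates = iterations_per_epoch * epochs
= 24 * 13
= 312

312


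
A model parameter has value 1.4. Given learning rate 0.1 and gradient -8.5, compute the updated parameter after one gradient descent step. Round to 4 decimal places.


w_new = w_old - lr * gradient
= 1.4 - 0.1 * -8.5
= 1.4 - (-0.85)
= 2.2500

2.2500


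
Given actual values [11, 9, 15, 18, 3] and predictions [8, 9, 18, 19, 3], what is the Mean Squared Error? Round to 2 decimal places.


Differences: [3, 0, -3, -1, 0]
Squared errors: [9, 0, 9, 1, 0]
Sum of squared errors = 19
MSE = 19 / 5 = 3.80

3.80


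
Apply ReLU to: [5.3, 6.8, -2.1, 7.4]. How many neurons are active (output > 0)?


ReLU(x) = max(0, x) for each element:
ReLU(5.3) = 5.3
ReLU(6.8) = 6.8
ReLU(-2.1) = 0
ReLU(7.4) = 7.4
Active neurons (>0): 3

3


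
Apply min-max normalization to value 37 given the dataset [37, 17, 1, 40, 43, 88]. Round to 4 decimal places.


Min = 1, Max = 88
Range = 88 - 1 = 87
Scaled = (x - min) / (max - min)
= (37 - 1) / 87
= 36 / 87
= 0.4138

0.4138


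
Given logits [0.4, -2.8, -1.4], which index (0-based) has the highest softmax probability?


Softmax is a monotonic transformation, so it preserves the argmax.
We need to find the index of the maximum logit.
Index 0: 0.4
Index 1: -2.8
Index 2: -1.4
Maximum logit = 0.4 at index 0

0


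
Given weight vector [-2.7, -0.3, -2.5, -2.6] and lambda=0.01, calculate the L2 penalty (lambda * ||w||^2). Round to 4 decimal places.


Squaring each weight:
(-2.7)^2 = 7.29
(-0.3)^2 = 0.09
(-2.5)^2 = 6.25
(-2.6)^2 = 6.76
Sum of squares = 20.39
Penalty = 0.01 * 20.39 = 0.2039

0.2039


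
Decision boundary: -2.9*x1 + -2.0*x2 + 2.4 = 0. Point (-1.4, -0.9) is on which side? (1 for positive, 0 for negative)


Compute -2.9 * -1.4 + -2.0 * -0.9 + 2.4
= 4.06 + 1.8 + 2.4
= 8.26
Since 8.26 >= 0, the point is on the positive side.

1


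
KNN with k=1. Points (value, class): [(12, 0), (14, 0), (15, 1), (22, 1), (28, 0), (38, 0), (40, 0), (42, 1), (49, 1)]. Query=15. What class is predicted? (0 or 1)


Distances from query 15:
Point 15 (class 1): distance = 0
K=1 nearest neighbors: classes = [1]
Votes for class 1: 1 / 1
Majority vote => class 1

1


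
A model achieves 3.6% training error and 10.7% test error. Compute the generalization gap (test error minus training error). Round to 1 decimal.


Generalization gap = test_error - train_error
= 10.7 - 3.6
= 7.1%
A moderate gap.

7.1


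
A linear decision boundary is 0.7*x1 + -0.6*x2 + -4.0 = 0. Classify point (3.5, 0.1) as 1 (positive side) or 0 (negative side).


Compute 0.7 * 3.5 + -0.6 * 0.1 + -4.0
= 2.45 + -0.06 + -4.0
= -1.61
Since -1.61 < 0, the point is on the negative side.

0


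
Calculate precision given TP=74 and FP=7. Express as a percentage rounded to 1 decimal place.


Precision = TP / (TP + FP) * 100
= 74 / (74 + 7)
= 74 / 81
= 0.9136
= 91.4%

91.4


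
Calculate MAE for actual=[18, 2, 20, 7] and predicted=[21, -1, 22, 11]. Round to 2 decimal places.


Absolute errors: [3, 3, 2, 4]
Sum of absolute errors = 12
MAE = 12 / 4 = 3.00

3.00


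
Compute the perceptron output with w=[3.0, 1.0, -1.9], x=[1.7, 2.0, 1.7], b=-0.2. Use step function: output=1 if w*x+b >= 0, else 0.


z = w . x + b
= 3.0*1.7 + 1.0*2.0 + -1.9*1.7 + -0.2
= 5.1 + 2.0 + -3.23 + -0.2
= 3.87 + -0.2
= 3.67
Since z = 3.67 >= 0, output = 1

1


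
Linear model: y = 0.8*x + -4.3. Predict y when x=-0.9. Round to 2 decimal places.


y = 0.8 * -0.9 + (-4.3)
= -0.72 + (-4.3)
= -5.02

-5.02


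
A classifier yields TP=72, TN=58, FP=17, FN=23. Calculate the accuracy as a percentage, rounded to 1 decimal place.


Accuracy = (TP + TN) / (TP + TN + FP + FN) * 100
= (72 + 58) / (72 + 58 + 17 + 23)
= 130 / 170
= 0.7647
= 76.5%

76.5


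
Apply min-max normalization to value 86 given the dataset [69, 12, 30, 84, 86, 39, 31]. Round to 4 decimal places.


Min = 12, Max = 86
Range = 86 - 12 = 74
Scaled = (x - min) / (max - min)
= (86 - 12) / 74
= 74 / 74
= 1.0000

1.0000


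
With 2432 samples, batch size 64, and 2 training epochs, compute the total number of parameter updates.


Iterations per epoch = 2432 / 64 = 38
Total updates = iterations_per_epoch * epochs
= 38 * 2
= 76

76


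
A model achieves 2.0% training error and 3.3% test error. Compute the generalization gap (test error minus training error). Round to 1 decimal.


Generalization gap = test_error - train_error
= 3.3 - 2.0
= 1.3%
A small gap suggests good generalization.

1.3


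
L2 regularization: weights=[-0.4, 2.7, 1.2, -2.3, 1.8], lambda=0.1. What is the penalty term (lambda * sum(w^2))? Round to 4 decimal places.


Squaring each weight:
(-0.4)^2 = 0.16
2.7^2 = 7.29
1.2^2 = 1.44
(-2.3)^2 = 5.29
1.8^2 = 3.24
Sum of squares = 17.42
Penalty = 0.1 * 17.42 = 1.7420

1.7420


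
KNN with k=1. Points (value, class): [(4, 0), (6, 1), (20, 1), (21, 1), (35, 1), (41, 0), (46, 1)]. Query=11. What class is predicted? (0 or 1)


Distances from query 11:
Point 6 (class 1): distance = 5
K=1 nearest neighbors: classes = [1]
Votes for class 1: 1 / 1
Majority vote => class 1

1


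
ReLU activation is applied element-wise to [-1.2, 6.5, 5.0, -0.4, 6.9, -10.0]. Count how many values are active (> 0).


ReLU(x) = max(0, x) for each element:
ReLU(-1.2) = 0
ReLU(6.5) = 6.5
ReLU(5.0) = 5.0
ReLU(-0.4) = 0
ReLU(6.9) = 6.9
ReLU(-10.0) = 0
Active neurons (>0): 3

3


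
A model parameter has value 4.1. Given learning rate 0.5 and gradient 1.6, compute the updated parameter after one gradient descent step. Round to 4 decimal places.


w_new = w_old - lr * gradient
= 4.1 - 0.5 * 1.6
= 4.1 - (0.8)
= 3.3000

3.3000


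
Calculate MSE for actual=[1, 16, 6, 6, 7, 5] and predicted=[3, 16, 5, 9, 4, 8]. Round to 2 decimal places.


Differences: [-2, 0, 1, -3, 3, -3]
Squared errors: [4, 0, 1, 9, 9, 9]
Sum of squared errors = 32
MSE = 32 / 6 = 5.33

5.33


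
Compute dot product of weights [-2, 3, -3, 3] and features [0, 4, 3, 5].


Element-wise products:
-2 * 0 = 0
3 * 4 = 12
-3 * 3 = -9
3 * 5 = 15
Sum = 0 + 12 + -9 + 15
= 18

18


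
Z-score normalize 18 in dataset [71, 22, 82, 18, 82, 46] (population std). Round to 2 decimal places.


Mean = (71 + 22 + 82 + 18 + 82 + 46) / 6 = 53.5
Variance = sum((x_i - mean)^2) / n = 706.5833
Std = sqrt(706.5833) = 26.5816
Z = (x - mean) / std
= (18 - 53.5) / 26.5816
= -35.5 / 26.5816
= -1.34

-1.34


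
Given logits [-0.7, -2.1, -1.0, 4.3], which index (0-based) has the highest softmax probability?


Softmax is a monotonic transformation, so it preserves the argmax.
We need to find the index of the maximum logit.
Index 0: -0.7
Index 1: -2.1
Index 2: -1.0
Index 3: 4.3
Maximum logit = 4.3 at index 3

3


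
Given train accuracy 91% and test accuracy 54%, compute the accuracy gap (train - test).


Gap = train_accuracy - test_accuracy
= 91 - 54
= 37%
This large gap strongly indicates overfitting.

37


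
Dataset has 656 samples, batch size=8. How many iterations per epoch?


Iterations per epoch = dataset_size / batch_size
= 656 / 8
= 82

82


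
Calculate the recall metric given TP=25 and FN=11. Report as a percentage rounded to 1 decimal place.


Recall = TP / (TP + FN) * 100
= 25 / (25 + 11)
= 25 / 36
= 0.6944
= 69.4%

69.4


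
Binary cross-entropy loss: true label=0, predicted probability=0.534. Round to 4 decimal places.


For y=0: Loss = -log(1-p)
= -log(1 - 0.534)
= -log(0.466)
= -(-0.7636)
= 0.7636

0.7636


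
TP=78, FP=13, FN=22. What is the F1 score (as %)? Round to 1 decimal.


Precision = TP / (TP + FP) = 78 / 91 = 0.8571
Recall = TP / (TP + FN) = 78 / 100 = 0.78
F1 = 2 * P * R / (P + R)
= 2 * 0.8571 * 0.78 / (0.8571 + 0.78)
= 1.3371 / 1.6371
= 0.8168
As percentage: 81.7%

81.7


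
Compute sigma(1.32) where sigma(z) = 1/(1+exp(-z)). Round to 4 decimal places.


sigmoid(z) = 1 / (1 + exp(-z))
exp(-(1.32)) = exp(-1.32) = 0.2671
1 + 0.2671 = 1.2671
1 / 1.2671 = 0.7892

0.7892


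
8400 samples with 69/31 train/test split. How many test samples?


Train samples = 8400 * 69% = 5796
Test samples = 8400 - 5796
= 2604

2604


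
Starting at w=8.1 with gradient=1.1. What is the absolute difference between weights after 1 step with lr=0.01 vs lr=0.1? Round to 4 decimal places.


With lr=0.01: w_new = 8.1 - 0.01 * 1.1 = 8.089
With lr=0.1: w_new = 8.1 - 0.1 * 1.1 = 7.99
Absolute difference = |8.089 - 7.99|
= 0.0990

0.0990


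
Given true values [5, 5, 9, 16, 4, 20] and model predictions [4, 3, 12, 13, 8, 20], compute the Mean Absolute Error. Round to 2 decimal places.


Absolute errors: [1, 2, 3, 3, 4, 0]
Sum of absolute errors = 13
MAE = 13 / 6 = 2.17

2.17


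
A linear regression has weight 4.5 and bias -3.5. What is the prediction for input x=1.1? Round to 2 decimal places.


y = 4.5 * 1.1 + (-3.5)
= 4.95 + (-3.5)
= 1.45

1.45


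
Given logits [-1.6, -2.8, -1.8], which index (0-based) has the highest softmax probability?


Softmax is a monotonic transformation, so it preserves the argmax.
We need to find the index of the maximum logit.
Index 0: -1.6
Index 1: -2.8
Index 2: -1.8
Maximum logit = -1.6 at index 0

0


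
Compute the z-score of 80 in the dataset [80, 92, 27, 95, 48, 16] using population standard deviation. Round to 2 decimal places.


Mean = (80 + 92 + 27 + 95 + 48 + 16) / 6 = 59.6667
Variance = sum((x_i - mean)^2) / n = 969.5556
Std = sqrt(969.5556) = 31.1377
Z = (x - mean) / std
= (80 - 59.6667) / 31.1377
= 20.3333 / 31.1377
= 0.65

0.65


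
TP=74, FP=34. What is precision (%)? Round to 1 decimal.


Precision = TP / (TP + FP) * 100
= 74 / (74 + 34)
= 74 / 108
= 0.6852
= 68.5%

68.5


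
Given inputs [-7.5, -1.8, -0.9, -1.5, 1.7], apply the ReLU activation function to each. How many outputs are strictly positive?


ReLU(x) = max(0, x) for each element:
ReLU(-7.5) = 0
ReLU(-1.8) = 0
ReLU(-0.9) = 0
ReLU(-1.5) = 0
ReLU(1.7) = 1.7
Active neurons (>0): 1

1


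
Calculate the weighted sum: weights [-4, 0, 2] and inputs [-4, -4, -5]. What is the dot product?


Element-wise products:
-4 * -4 = 16
0 * -4 = 0
2 * -5 = -10
Sum = 16 + 0 + -10
= 6

6


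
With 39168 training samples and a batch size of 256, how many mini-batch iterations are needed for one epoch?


Iterations per epoch = dataset_size / batch_size
= 39168 / 256
= 153

153


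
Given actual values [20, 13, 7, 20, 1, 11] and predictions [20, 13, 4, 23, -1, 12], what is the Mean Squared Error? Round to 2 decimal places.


Differences: [0, 0, 3, -3, 2, -1]
Squared errors: [0, 0, 9, 9, 4, 1]
Sum of squared errors = 23
MSE = 23 / 6 = 3.83

3.83


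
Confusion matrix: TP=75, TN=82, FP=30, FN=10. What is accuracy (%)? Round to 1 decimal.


Accuracy = (TP + TN) / (TP + TN + FP + FN) * 100
= (75 + 82) / (75 + 82 + 30 + 10)
= 157 / 197
= 0.797
= 79.7%

79.7


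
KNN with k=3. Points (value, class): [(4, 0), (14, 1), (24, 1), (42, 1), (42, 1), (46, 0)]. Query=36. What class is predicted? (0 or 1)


Distances from query 36:
Point 42 (class 1): distance = 6
Point 42 (class 1): distance = 6
Point 46 (class 0): distance = 10
K=3 nearest neighbors: classes = [1, 1, 0]
Votes for class 1: 2 / 3
Majority vote => class 1

1


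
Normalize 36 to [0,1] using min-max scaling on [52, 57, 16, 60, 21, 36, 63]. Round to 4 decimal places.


Min = 16, Max = 63
Range = 63 - 16 = 47
Scaled = (x - min) / (max - min)
= (36 - 16) / 47
= 20 / 47
= 0.4255

0.4255


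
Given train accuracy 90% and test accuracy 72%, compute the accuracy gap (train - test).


Gap = train_accuracy - test_accuracy
= 90 - 72
= 18%
This gap suggests the model is overfitting.

18


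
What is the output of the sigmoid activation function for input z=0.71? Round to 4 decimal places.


sigmoid(z) = 1 / (1 + exp(-z))
exp(-(0.71)) = exp(-0.71) = 0.4916
1 + 0.4916 = 1.4916
1 / 1.4916 = 0.6704

0.6704


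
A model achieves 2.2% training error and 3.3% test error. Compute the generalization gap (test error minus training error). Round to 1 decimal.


Generalization gap = test_error - train_error
= 3.3 - 2.2
= 1.1%
A small gap suggests good generalization.

1.1


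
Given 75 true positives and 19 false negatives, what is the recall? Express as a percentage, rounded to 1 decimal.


Recall = TP / (TP + FN) * 100
= 75 / (75 + 19)
= 75 / 94
= 0.7979
= 79.8%

79.8


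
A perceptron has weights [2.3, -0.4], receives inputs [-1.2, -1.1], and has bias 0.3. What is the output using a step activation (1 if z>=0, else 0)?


z = w . x + b
= 2.3*-1.2 + -0.4*-1.1 + 0.3
= -2.76 + 0.44 + 0.3
= -2.32 + 0.3
= -2.02
Since z = -2.02 < 0, output = 0

0


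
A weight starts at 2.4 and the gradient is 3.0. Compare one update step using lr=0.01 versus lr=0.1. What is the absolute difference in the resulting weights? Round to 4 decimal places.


With lr=0.01: w_new = 2.4 - 0.01 * 3.0 = 2.37
With lr=0.1: w_new = 2.4 - 0.1 * 3.0 = 2.1
Absolute difference = |2.37 - 2.1|
= 0.2700

0.2700


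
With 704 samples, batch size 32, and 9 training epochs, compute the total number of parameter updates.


Iterations per epoch = 704 / 32 = 22
Total updates = iterations_per_epoch * epochs
= 22 * 9
= 198

198


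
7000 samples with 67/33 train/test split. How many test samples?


Train samples = 7000 * 67% = 4690
Test samples = 7000 - 4690
= 2310

2310


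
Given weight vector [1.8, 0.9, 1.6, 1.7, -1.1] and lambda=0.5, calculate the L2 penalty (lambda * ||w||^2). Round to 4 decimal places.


Squaring each weight:
1.8^2 = 3.24
0.9^2 = 0.81
1.6^2 = 2.56
1.7^2 = 2.89
(-1.1)^2 = 1.21
Sum of squares = 10.71
Penalty = 0.5 * 10.71 = 5.3550

5.3550


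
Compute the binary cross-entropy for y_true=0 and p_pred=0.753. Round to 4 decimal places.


For y=0: Loss = -log(1-p)
= -log(1 - 0.753)
= -log(0.247)
= -(-1.3984)
= 1.3984

1.3984


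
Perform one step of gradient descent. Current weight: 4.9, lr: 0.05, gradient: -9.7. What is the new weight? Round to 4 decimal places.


w_new = w_old - lr * gradient
= 4.9 - 0.05 * -9.7
= 4.9 - (-0.485)
= 5.3850

5.3850


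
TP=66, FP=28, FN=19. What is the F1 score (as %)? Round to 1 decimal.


Precision = TP / (TP + FP) = 66 / 94 = 0.7021
Recall = TP / (TP + FN) = 66 / 85 = 0.7765
F1 = 2 * P * R / (P + R)
= 2 * 0.7021 * 0.7765 / (0.7021 + 0.7765)
= 1.0904 / 1.4786
= 0.7374
As percentage: 73.7%

73.7


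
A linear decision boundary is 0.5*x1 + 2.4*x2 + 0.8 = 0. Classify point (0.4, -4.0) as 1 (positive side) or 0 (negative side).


Compute 0.5 * 0.4 + 2.4 * -4.0 + 0.8
= 0.2 + -9.6 + 0.8
= -8.6
Since -8.6 < 0, the point is on the negative side.

0


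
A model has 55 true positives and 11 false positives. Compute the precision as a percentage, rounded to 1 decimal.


Precision = TP / (TP + FP) * 100
= 55 / (55 + 11)
= 55 / 66
= 0.8333
= 83.3%

83.3


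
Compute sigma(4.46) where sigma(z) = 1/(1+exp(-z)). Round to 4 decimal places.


sigmoid(z) = 1 / (1 + exp(-z))
exp(-(4.46)) = exp(-4.46) = 0.0116
1 + 0.0116 = 1.0116
1 / 1.0116 = 0.9886

0.9886


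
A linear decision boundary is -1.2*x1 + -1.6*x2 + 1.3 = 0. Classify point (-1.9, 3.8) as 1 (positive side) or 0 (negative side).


Compute -1.2 * -1.9 + -1.6 * 3.8 + 1.3
= 2.28 + -6.08 + 1.3
= -2.5
Since -2.5 < 0, the point is on the negative side.

0


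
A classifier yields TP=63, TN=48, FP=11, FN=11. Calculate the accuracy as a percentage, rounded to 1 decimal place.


Accuracy = (TP + TN) / (TP + TN + FP + FN) * 100
= (63 + 48) / (63 + 48 + 11 + 11)
= 111 / 133
= 0.8346
= 83.5%

83.5


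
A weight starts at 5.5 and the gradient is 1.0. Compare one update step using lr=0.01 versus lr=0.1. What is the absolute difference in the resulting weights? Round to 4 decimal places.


With lr=0.01: w_new = 5.5 - 0.01 * 1.0 = 5.49
With lr=0.1: w_new = 5.5 - 0.1 * 1.0 = 5.4
Absolute difference = |5.49 - 5.4|
= 0.0900

0.0900


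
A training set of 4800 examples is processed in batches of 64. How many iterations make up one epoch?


Iterations per epoch = dataset_size / batch_size
= 4800 / 64
= 75

75


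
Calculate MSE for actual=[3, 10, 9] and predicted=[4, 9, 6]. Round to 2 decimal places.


Differences: [-1, 1, 3]
Squared errors: [1, 1, 9]
Sum of squared errors = 11
MSE = 11 / 3 = 3.67

3.67


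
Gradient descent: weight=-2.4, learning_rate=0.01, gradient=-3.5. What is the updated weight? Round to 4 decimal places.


w_new = w_old - lr * gradient
= -2.4 - 0.01 * -3.5
= -2.4 - (-0.035)
= -2.3650

-2.3650


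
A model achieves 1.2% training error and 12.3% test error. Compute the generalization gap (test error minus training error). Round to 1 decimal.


Generalization gap = test_error - train_error
= 12.3 - 1.2
= 11.1%
A large gap suggests overfitting.

11.1


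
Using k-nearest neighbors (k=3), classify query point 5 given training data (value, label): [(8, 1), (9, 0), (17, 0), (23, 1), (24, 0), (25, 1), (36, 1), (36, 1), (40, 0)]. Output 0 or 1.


Distances from query 5:
Point 8 (class 1): distance = 3
Point 9 (class 0): distance = 4
Point 17 (class 0): distance = 12
K=3 nearest neighbors: classes = [1, 0, 0]
Votes for class 1: 1 / 3
Majority vote => class 0

0


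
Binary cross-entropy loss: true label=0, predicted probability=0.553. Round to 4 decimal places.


For y=0: Loss = -log(1-p)
= -log(1 - 0.553)
= -log(0.447)
= -(-0.8052)
= 0.8052

0.8052


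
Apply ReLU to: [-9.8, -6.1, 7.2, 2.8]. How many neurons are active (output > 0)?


ReLU(x) = max(0, x) for each element:
ReLU(-9.8) = 0
ReLU(-6.1) = 0
ReLU(7.2) = 7.2
ReLU(2.8) = 2.8
Active neurons (>0): 2

2
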